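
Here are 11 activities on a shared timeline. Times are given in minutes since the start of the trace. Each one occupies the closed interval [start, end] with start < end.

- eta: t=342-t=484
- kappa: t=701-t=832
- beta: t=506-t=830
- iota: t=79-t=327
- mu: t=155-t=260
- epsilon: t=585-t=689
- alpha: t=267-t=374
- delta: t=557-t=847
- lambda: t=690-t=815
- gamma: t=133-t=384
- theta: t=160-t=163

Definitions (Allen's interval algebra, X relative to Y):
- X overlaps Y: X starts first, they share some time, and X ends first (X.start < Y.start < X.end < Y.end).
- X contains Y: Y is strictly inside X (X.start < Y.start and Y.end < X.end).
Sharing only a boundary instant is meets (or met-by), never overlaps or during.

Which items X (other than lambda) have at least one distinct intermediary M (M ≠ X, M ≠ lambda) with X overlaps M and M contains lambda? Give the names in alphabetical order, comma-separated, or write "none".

beta

Target lambda = [t=690, t=815].
Intermediaries M with M contains lambda: beta, delta.
Via beta — items with X overlaps beta: none.
Via delta — items with X overlaps delta: beta.
Union: beta.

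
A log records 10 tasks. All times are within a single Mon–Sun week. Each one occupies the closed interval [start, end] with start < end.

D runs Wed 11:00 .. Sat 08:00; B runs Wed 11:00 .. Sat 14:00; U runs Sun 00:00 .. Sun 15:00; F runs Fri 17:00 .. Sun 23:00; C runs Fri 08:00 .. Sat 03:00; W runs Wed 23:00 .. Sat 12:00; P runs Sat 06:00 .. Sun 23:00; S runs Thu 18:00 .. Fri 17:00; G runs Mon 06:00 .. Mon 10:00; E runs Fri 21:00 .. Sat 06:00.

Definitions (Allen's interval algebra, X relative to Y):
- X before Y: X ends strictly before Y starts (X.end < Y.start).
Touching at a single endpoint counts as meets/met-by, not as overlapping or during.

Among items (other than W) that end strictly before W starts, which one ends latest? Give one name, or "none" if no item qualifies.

G

Target W = [Wed 23:00, Sat 12:00].
B [Wed 11:00, Sat 14:00] → contains → excluded.
C [Fri 08:00, Sat 03:00] → during → excluded.
D [Wed 11:00, Sat 08:00] → overlaps → excluded.
E [Fri 21:00, Sat 06:00] → during → excluded.
F [Fri 17:00, Sun 23:00] → overlapped-by → excluded.
G [Mon 06:00, Mon 10:00] → before → candidate.
P [Sat 06:00, Sun 23:00] → overlapped-by → excluded.
S [Thu 18:00, Fri 17:00] → during → excluded.
U [Sun 00:00, Sun 15:00] → after → excluded.
Among candidates, latest end is Mon 10:00 → G.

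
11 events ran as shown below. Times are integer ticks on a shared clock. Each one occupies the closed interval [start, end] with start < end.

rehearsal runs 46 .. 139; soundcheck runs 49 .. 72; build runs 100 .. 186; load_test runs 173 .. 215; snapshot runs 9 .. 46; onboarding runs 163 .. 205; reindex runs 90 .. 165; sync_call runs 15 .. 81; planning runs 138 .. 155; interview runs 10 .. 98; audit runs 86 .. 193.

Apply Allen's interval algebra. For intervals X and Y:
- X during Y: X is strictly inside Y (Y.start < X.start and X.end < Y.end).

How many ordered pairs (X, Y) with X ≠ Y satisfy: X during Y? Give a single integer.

9

Checking all 110 ordered pairs for relation 'during'; matching pairs in alphabetical order:
(build, audit): build during audit ✓
(planning, audit): planning during audit ✓
(planning, build): planning during build ✓
(planning, reindex): planning during reindex ✓
(reindex, audit): reindex during audit ✓
(soundcheck, interview): soundcheck during interview ✓
(soundcheck, rehearsal): soundcheck during rehearsal ✓
(soundcheck, sync_call): soundcheck during sync_call ✓
(sync_call, interview): sync_call during interview ✓
Count: 9.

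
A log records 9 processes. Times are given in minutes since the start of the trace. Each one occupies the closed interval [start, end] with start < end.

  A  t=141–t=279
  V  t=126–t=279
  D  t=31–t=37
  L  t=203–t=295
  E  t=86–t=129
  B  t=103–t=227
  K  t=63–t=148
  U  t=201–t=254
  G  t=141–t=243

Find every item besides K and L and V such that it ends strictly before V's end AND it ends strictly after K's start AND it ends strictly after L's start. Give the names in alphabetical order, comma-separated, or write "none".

Conditions: its end is strictly before V's end (X.end < t=279) AND its end is strictly after K's start (X.end > t=63) AND its end is strictly after L's start (X.end > t=203).
A: end t=279 < t=279? ✗; end t=279 > t=63? ✓; end t=279 > t=203? ✓ → no.
B: end t=227 < t=279? ✓; end t=227 > t=63? ✓; end t=227 > t=203? ✓ → yes.
D: end t=37 < t=279? ✓; end t=37 > t=63? ✗; end t=37 > t=203? ✗ → no.
E: end t=129 < t=279? ✓; end t=129 > t=63? ✓; end t=129 > t=203? ✗ → no.
G: end t=243 < t=279? ✓; end t=243 > t=63? ✓; end t=243 > t=203? ✓ → yes.
U: end t=254 < t=279? ✓; end t=254 > t=63? ✓; end t=254 > t=203? ✓ → yes.
Result: B, G, U.

B, G, U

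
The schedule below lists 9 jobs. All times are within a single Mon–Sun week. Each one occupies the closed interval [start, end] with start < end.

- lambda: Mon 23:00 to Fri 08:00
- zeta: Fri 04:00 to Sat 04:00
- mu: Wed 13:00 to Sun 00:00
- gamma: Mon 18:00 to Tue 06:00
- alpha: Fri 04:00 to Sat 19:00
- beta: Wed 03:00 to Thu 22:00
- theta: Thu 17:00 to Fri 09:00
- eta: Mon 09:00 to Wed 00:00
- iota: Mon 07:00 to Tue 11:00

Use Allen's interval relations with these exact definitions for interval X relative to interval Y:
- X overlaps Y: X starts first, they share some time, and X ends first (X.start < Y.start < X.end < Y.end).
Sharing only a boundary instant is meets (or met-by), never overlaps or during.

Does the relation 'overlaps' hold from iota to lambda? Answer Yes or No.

iota = [Mon 07:00, Tue 11:00], lambda = [Mon 23:00, Fri 08:00].
Actual relation of iota to lambda: overlaps.
Asked whether 'overlaps' holds → Yes.

Yes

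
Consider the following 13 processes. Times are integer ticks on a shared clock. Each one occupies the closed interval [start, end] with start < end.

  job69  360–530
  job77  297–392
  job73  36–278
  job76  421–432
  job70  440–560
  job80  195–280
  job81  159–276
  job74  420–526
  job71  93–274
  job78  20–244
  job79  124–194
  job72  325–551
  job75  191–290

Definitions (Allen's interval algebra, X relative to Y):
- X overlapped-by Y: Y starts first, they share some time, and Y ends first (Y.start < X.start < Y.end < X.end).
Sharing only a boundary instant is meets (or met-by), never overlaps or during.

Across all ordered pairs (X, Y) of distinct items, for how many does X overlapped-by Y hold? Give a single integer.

19

Checking all 156 ordered pairs for relation 'overlapped-by'; matching pairs in alphabetical order:
(job69, job77): job69 overlapped-by job77 ✓
(job70, job69): job70 overlapped-by job69 ✓
(job70, job72): job70 overlapped-by job72 ✓
(job70, job74): job70 overlapped-by job74 ✓
(job71, job78): job71 overlapped-by job78 ✓
(job72, job77): job72 overlapped-by job77 ✓
(job73, job78): job73 overlapped-by job78 ✓
(job75, job71): job75 overlapped-by job71 ✓
(job75, job73): job75 overlapped-by job73 ✓
(job75, job78): job75 overlapped-by job78 ✓
(job75, job79): job75 overlapped-by job79 ✓
(job75, job81): job75 overlapped-by job81 ✓
(job80, job71): job80 overlapped-by job71 ✓
(job80, job73): job80 overlapped-by job73 ✓
(job80, job78): job80 overlapped-by job78 ✓
(job80, job81): job80 overlapped-by job81 ✓
(job81, job71): job81 overlapped-by job71 ✓
(job81, job78): job81 overlapped-by job78 ✓
(job81, job79): job81 overlapped-by job79 ✓
Count: 19.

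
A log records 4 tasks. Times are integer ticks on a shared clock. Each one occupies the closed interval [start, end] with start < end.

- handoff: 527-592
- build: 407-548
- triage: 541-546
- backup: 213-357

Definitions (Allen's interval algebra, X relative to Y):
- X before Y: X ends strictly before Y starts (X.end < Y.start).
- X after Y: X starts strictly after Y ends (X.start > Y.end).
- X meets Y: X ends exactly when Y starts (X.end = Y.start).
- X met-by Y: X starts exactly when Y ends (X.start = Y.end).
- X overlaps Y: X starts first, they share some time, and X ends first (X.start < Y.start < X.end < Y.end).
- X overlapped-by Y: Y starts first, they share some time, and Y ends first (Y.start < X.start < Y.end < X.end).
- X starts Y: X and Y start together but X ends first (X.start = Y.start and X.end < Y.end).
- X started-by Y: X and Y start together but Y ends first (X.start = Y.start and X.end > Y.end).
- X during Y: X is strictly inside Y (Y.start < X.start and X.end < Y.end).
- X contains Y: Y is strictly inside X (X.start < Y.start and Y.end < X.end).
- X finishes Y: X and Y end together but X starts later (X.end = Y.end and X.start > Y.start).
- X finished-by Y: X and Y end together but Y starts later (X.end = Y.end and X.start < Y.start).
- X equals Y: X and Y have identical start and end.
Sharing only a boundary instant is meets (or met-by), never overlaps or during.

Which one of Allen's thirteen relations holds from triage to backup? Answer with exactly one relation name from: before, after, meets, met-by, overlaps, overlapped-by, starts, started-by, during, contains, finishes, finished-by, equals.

triage = [541, 546]; backup = [213, 357].
Compare endpoints: triage.start > backup.start, triage.start > backup.end, triage.end > backup.start, triage.end > backup.end.
That pattern is 'after'.

after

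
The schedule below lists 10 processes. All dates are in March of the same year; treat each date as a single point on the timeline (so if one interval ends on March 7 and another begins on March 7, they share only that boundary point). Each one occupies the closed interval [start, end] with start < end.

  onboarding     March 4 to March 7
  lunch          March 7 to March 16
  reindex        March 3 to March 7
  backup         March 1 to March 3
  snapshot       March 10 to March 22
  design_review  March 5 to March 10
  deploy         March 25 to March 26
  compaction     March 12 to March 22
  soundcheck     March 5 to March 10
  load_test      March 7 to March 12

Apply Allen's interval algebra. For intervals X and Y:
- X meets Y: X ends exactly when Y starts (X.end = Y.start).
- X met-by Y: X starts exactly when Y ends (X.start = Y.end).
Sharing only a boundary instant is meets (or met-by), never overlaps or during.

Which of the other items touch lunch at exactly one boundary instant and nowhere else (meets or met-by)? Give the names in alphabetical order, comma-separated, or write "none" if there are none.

onboarding, reindex

Target lunch = [March 7, March 16].
backup [March 1, March 3] → before → no.
compaction [March 12, March 22] → overlapped-by → no.
deploy [March 25, March 26] → after → no.
design_review [March 5, March 10] → overlaps → no.
load_test [March 7, March 12] → starts → no.
onboarding [March 4, March 7] → meets → yes.
reindex [March 3, March 7] → meets → yes.
snapshot [March 10, March 22] → overlapped-by → no.
soundcheck [March 5, March 10] → overlaps → no.
Result: onboarding, reindex.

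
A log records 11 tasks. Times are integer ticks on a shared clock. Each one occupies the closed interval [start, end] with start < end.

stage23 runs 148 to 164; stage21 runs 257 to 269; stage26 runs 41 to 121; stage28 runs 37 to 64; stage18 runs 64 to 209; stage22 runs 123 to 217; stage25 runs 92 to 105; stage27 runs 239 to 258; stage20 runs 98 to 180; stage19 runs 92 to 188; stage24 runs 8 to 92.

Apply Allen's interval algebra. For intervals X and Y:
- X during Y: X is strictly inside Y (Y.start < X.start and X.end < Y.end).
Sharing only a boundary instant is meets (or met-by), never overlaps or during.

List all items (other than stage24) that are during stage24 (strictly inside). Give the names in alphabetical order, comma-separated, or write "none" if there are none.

stage28

Target stage24 = [8, 92].
stage18 [64, 209] → overlapped-by → no.
stage19 [92, 188] → met-by → no.
stage20 [98, 180] → after → no.
stage21 [257, 269] → after → no.
stage22 [123, 217] → after → no.
stage23 [148, 164] → after → no.
stage25 [92, 105] → met-by → no.
stage26 [41, 121] → overlapped-by → no.
stage27 [239, 258] → after → no.
stage28 [37, 64] → during → yes.
Result: stage28.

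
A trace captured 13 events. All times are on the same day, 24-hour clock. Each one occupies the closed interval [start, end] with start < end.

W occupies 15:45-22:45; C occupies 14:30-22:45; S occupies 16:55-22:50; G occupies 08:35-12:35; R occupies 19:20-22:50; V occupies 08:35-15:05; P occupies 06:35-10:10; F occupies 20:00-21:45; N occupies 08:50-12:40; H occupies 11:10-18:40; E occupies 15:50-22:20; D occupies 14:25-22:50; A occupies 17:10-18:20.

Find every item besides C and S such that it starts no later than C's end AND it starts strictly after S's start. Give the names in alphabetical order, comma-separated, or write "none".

A, F, R

Conditions: its start is no later than C's end (X.start <= 22:45) AND its start is strictly after S's start (X.start > 16:55).
A: start 17:10 <= 22:45? ✓; start 17:10 > 16:55? ✓ → yes.
D: start 14:25 <= 22:45? ✓; start 14:25 > 16:55? ✗ → no.
E: start 15:50 <= 22:45? ✓; start 15:50 > 16:55? ✗ → no.
F: start 20:00 <= 22:45? ✓; start 20:00 > 16:55? ✓ → yes.
G: start 08:35 <= 22:45? ✓; start 08:35 > 16:55? ✗ → no.
H: start 11:10 <= 22:45? ✓; start 11:10 > 16:55? ✗ → no.
N: start 08:50 <= 22:45? ✓; start 08:50 > 16:55? ✗ → no.
P: start 06:35 <= 22:45? ✓; start 06:35 > 16:55? ✗ → no.
R: start 19:20 <= 22:45? ✓; start 19:20 > 16:55? ✓ → yes.
V: start 08:35 <= 22:45? ✓; start 08:35 > 16:55? ✗ → no.
W: start 15:45 <= 22:45? ✓; start 15:45 > 16:55? ✗ → no.
Result: A, F, R.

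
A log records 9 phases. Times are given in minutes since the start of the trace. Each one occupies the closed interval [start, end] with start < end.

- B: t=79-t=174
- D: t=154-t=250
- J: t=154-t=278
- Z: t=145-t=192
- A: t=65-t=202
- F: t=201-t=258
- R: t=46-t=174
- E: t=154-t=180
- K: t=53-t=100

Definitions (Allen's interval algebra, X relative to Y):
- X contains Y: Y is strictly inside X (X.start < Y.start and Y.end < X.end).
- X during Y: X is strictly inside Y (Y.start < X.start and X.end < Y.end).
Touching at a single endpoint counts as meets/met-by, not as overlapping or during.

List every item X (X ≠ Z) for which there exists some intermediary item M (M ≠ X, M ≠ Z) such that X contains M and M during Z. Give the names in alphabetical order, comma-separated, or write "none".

A

Target Z = [t=145, t=192].
Intermediaries M with M during Z: E.
Via E — items with X contains E: A.
Union: A.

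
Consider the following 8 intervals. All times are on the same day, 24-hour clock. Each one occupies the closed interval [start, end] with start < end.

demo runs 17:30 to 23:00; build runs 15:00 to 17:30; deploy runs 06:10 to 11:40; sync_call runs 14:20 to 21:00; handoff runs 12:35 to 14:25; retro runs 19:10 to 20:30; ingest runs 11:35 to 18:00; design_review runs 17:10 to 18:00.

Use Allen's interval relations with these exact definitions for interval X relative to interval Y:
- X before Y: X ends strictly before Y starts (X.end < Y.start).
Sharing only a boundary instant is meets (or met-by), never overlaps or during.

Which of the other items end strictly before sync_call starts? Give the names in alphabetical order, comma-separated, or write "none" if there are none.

Target sync_call = [14:20, 21:00].
build [15:00, 17:30] → during → no.
demo [17:30, 23:00] → overlapped-by → no.
deploy [06:10, 11:40] → before → yes.
design_review [17:10, 18:00] → during → no.
handoff [12:35, 14:25] → overlaps → no.
ingest [11:35, 18:00] → overlaps → no.
retro [19:10, 20:30] → during → no.
Result: deploy.

deploy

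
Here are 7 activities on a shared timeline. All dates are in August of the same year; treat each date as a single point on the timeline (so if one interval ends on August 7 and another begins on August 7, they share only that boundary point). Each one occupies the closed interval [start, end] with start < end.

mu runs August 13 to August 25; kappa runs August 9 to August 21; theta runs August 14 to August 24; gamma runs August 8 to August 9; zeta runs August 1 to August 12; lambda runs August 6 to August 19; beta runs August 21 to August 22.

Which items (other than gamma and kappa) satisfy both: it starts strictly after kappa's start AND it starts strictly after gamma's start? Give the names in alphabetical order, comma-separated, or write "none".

Conditions: its start is strictly after kappa's start (X.start > August 9) AND its start is strictly after gamma's start (X.start > August 8).
beta: start August 21 > August 9? ✓; start August 21 > August 8? ✓ → yes.
lambda: start August 6 > August 9? ✗; start August 6 > August 8? ✗ → no.
mu: start August 13 > August 9? ✓; start August 13 > August 8? ✓ → yes.
theta: start August 14 > August 9? ✓; start August 14 > August 8? ✓ → yes.
zeta: start August 1 > August 9? ✗; start August 1 > August 8? ✗ → no.
Result: beta, mu, theta.

beta, mu, theta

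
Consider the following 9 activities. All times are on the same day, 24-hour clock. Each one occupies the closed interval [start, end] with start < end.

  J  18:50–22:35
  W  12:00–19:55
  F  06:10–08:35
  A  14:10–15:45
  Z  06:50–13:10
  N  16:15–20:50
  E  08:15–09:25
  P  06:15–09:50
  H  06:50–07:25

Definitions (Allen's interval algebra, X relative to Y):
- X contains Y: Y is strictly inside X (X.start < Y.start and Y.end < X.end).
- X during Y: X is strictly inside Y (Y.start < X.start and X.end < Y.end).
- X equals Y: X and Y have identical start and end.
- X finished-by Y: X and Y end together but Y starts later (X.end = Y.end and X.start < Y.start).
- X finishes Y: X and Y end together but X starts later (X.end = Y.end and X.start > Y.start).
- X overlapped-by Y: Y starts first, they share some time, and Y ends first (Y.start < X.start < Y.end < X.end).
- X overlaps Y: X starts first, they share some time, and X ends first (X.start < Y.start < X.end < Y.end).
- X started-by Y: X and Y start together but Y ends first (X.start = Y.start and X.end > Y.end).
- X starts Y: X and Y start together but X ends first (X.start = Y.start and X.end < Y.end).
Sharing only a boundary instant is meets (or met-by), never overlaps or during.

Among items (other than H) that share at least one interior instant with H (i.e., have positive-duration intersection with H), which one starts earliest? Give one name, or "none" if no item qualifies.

F

Target H = [06:50, 07:25].
A [14:10, 15:45] → after → excluded.
E [08:15, 09:25] → after → excluded.
F [06:10, 08:35] → contains → candidate.
J [18:50, 22:35] → after → excluded.
N [16:15, 20:50] → after → excluded.
P [06:15, 09:50] → contains → candidate.
W [12:00, 19:55] → after → excluded.
Z [06:50, 13:10] → started-by → candidate.
Among candidates, earliest start is 06:10 → F.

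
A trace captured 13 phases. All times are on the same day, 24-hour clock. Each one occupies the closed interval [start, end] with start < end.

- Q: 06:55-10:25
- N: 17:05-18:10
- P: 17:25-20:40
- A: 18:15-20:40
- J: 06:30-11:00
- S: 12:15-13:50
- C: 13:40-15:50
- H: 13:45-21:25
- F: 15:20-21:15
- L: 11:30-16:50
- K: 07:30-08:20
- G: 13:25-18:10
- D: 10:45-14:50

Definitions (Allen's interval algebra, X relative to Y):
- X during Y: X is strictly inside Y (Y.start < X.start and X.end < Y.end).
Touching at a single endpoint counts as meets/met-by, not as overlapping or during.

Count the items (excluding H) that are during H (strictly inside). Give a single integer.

Target H = [13:45, 21:25].
A [18:15, 20:40] → during → counts.
C [13:40, 15:50] → overlaps → no.
D [10:45, 14:50] → overlaps → no.
F [15:20, 21:15] → during → counts.
G [13:25, 18:10] → overlaps → no.
J [06:30, 11:00] → before → no.
K [07:30, 08:20] → before → no.
L [11:30, 16:50] → overlaps → no.
N [17:05, 18:10] → during → counts.
P [17:25, 20:40] → during → counts.
Q [06:55, 10:25] → before → no.
S [12:15, 13:50] → overlaps → no.
Total: 4.

4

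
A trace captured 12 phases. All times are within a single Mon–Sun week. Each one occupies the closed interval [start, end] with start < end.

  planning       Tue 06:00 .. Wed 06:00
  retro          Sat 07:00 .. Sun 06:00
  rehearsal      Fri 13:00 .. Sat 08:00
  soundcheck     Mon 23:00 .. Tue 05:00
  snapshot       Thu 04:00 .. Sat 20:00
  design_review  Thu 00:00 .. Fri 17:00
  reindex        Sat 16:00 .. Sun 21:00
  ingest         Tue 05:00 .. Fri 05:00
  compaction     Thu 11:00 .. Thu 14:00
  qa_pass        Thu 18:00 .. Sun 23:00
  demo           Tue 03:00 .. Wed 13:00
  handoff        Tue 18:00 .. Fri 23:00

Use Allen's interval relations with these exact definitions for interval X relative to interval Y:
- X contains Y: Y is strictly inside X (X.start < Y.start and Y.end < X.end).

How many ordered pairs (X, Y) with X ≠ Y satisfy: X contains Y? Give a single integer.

Checking all 132 ordered pairs for relation 'contains'; matching pairs in alphabetical order:
(demo, planning): demo contains planning ✓
(design_review, compaction): design_review contains compaction ✓
(handoff, compaction): handoff contains compaction ✓
(handoff, design_review): handoff contains design_review ✓
(ingest, compaction): ingest contains compaction ✓
(ingest, planning): ingest contains planning ✓
(qa_pass, rehearsal): qa_pass contains rehearsal ✓
(qa_pass, reindex): qa_pass contains reindex ✓
(qa_pass, retro): qa_pass contains retro ✓
(snapshot, compaction): snapshot contains compaction ✓
(snapshot, rehearsal): snapshot contains rehearsal ✓
Count: 11.

11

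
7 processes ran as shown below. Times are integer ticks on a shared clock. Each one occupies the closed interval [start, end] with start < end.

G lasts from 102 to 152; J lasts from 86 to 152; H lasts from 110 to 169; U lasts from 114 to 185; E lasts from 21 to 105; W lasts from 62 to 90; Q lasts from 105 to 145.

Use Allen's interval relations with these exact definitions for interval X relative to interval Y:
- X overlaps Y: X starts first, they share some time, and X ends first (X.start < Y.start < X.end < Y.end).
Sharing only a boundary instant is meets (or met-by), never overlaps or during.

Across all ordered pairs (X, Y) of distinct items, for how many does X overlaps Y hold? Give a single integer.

Checking all 42 ordered pairs for relation 'overlaps'; matching pairs in alphabetical order:
(E, G): E overlaps G ✓
(E, J): E overlaps J ✓
(G, H): G overlaps H ✓
(G, U): G overlaps U ✓
(H, U): H overlaps U ✓
(J, H): J overlaps H ✓
(J, U): J overlaps U ✓
(Q, H): Q overlaps H ✓
(Q, U): Q overlaps U ✓
(W, J): W overlaps J ✓
Count: 10.

10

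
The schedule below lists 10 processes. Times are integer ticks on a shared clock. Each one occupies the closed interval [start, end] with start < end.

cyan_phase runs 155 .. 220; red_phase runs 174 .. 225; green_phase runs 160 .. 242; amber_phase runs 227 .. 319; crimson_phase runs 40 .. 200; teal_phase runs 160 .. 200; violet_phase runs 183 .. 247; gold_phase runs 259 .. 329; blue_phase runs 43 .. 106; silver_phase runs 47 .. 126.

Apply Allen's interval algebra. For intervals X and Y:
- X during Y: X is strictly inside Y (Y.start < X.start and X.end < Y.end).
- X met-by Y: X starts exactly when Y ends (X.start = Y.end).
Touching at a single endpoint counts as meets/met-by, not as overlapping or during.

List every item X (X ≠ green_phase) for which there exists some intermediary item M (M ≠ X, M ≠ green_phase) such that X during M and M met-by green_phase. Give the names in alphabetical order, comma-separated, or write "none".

none

Target green_phase = [160, 242].
Intermediaries M with M met-by green_phase: none.
Union: none.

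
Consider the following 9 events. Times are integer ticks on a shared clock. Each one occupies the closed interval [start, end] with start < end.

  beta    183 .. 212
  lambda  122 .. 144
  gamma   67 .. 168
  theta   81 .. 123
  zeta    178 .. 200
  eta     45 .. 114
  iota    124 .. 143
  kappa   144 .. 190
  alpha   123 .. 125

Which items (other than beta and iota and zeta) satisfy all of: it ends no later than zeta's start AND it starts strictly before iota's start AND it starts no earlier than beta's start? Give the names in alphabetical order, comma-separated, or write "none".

Conditions: its end is no later than zeta's start (X.end <= 178) AND its start is strictly before iota's start (X.start < 124) AND its start is no earlier than beta's start (X.start >= 183).
alpha: end 125 <= 178? ✓; start 123 < 124? ✓; start 123 >= 183? ✗ → no.
eta: end 114 <= 178? ✓; start 45 < 124? ✓; start 45 >= 183? ✗ → no.
gamma: end 168 <= 178? ✓; start 67 < 124? ✓; start 67 >= 183? ✗ → no.
kappa: end 190 <= 178? ✗; start 144 < 124? ✗; start 144 >= 183? ✗ → no.
lambda: end 144 <= 178? ✓; start 122 < 124? ✓; start 122 >= 183? ✗ → no.
theta: end 123 <= 178? ✓; start 81 < 124? ✓; start 81 >= 183? ✗ → no.
Result: none.

none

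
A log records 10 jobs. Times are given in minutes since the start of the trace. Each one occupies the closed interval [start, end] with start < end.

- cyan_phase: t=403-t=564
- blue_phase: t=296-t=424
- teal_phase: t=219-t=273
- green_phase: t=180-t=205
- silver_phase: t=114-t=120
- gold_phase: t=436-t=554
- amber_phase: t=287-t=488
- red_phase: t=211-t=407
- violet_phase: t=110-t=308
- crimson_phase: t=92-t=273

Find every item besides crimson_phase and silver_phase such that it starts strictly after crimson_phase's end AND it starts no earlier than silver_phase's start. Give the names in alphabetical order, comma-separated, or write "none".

amber_phase, blue_phase, cyan_phase, gold_phase

Conditions: its start is strictly after crimson_phase's end (X.start > t=273) AND its start is no earlier than silver_phase's start (X.start >= t=114).
amber_phase: start t=287 > t=273? ✓; start t=287 >= t=114? ✓ → yes.
blue_phase: start t=296 > t=273? ✓; start t=296 >= t=114? ✓ → yes.
cyan_phase: start t=403 > t=273? ✓; start t=403 >= t=114? ✓ → yes.
gold_phase: start t=436 > t=273? ✓; start t=436 >= t=114? ✓ → yes.
green_phase: start t=180 > t=273? ✗; start t=180 >= t=114? ✓ → no.
red_phase: start t=211 > t=273? ✗; start t=211 >= t=114? ✓ → no.
teal_phase: start t=219 > t=273? ✗; start t=219 >= t=114? ✓ → no.
violet_phase: start t=110 > t=273? ✗; start t=110 >= t=114? ✗ → no.
Result: amber_phase, blue_phase, cyan_phase, gold_phase.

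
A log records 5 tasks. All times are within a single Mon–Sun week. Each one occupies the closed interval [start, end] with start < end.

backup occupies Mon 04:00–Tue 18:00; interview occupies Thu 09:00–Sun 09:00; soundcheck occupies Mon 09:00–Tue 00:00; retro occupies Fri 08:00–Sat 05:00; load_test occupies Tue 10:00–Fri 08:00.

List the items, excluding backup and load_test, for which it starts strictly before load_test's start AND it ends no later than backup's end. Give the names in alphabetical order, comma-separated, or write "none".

soundcheck

Conditions: its start is strictly before load_test's start (X.start < Tue 10:00) AND its end is no later than backup's end (X.end <= Tue 18:00).
interview: start Thu 09:00 < Tue 10:00? ✗; end Sun 09:00 <= Tue 18:00? ✗ → no.
retro: start Fri 08:00 < Tue 10:00? ✗; end Sat 05:00 <= Tue 18:00? ✗ → no.
soundcheck: start Mon 09:00 < Tue 10:00? ✓; end Tue 00:00 <= Tue 18:00? ✓ → yes.
Result: soundcheck.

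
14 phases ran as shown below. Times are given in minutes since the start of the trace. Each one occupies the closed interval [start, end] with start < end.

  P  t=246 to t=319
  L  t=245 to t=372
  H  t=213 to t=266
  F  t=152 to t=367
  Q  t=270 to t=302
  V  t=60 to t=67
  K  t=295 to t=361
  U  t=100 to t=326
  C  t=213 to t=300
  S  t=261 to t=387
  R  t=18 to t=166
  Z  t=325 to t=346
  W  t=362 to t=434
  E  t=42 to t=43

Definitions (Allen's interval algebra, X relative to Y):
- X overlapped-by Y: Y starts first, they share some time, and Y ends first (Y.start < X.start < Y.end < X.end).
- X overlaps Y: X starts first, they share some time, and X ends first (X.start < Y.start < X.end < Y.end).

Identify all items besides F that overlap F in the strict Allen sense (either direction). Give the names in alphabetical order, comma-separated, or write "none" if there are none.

L, R, S, U, W

Target F = [t=152, t=367].
C [t=213, t=300] → during → no.
E [t=42, t=43] → before → no.
H [t=213, t=266] → during → no.
K [t=295, t=361] → during → no.
L [t=245, t=372] → overlapped-by → yes.
P [t=246, t=319] → during → no.
Q [t=270, t=302] → during → no.
R [t=18, t=166] → overlaps → yes.
S [t=261, t=387] → overlapped-by → yes.
U [t=100, t=326] → overlaps → yes.
V [t=60, t=67] → before → no.
W [t=362, t=434] → overlapped-by → yes.
Z [t=325, t=346] → during → no.
Result: L, R, S, U, W.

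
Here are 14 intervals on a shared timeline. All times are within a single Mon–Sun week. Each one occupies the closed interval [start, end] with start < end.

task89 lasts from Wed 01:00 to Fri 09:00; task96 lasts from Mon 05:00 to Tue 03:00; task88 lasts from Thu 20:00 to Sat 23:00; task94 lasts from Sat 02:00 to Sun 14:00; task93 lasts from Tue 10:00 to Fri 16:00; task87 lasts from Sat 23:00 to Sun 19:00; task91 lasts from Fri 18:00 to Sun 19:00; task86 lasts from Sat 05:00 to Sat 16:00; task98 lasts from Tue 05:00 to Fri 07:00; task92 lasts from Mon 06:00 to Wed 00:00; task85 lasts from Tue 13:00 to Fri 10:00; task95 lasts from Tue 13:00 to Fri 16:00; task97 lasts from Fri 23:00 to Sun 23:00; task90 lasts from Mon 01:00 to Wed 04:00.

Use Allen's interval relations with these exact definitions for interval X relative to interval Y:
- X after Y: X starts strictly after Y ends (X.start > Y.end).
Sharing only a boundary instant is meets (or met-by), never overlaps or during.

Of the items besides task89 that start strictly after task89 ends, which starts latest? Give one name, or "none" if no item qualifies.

Target task89 = [Wed 01:00, Fri 09:00].
task85 [Tue 13:00, Fri 10:00] → contains → excluded.
task86 [Sat 05:00, Sat 16:00] → after → candidate.
task87 [Sat 23:00, Sun 19:00] → after → candidate.
task88 [Thu 20:00, Sat 23:00] → overlapped-by → excluded.
task90 [Mon 01:00, Wed 04:00] → overlaps → excluded.
task91 [Fri 18:00, Sun 19:00] → after → candidate.
task92 [Mon 06:00, Wed 00:00] → before → excluded.
task93 [Tue 10:00, Fri 16:00] → contains → excluded.
task94 [Sat 02:00, Sun 14:00] → after → candidate.
task95 [Tue 13:00, Fri 16:00] → contains → excluded.
task96 [Mon 05:00, Tue 03:00] → before → excluded.
task97 [Fri 23:00, Sun 23:00] → after → candidate.
task98 [Tue 05:00, Fri 07:00] → overlaps → excluded.
Among candidates, latest start is Sat 23:00 → task87.

task87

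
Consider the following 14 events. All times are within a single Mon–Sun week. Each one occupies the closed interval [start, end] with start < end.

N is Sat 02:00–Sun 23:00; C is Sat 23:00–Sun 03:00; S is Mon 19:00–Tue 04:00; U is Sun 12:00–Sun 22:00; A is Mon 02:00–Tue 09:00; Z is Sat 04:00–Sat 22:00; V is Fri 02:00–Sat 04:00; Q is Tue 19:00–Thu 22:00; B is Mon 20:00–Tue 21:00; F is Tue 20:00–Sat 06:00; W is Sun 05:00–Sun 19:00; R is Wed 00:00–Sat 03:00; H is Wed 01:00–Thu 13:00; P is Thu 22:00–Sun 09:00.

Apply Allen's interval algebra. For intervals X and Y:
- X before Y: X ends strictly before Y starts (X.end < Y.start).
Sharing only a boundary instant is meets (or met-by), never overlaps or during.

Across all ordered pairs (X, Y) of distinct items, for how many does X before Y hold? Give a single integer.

60

Checking all 182 ordered pairs for relation 'before'; matching pairs in alphabetical order:
(A, C): A before C ✓
(A, F): A before F ✓
(A, H): A before H ✓
(A, N): A before N ✓
(A, P): A before P ✓
(A, Q): A before Q ✓
(A, R): A before R ✓
(A, U): A before U ✓
(A, V): A before V ✓
(A, W): A before W ✓
(A, Z): A before Z ✓
(B, C): B before C ✓
(B, H): B before H ✓
(B, N): B before N ✓
(B, P): B before P ✓
(B, R): B before R ✓
(B, U): B before U ✓
(B, V): B before V ✓
(B, W): B before W ✓
(B, Z): B before Z ✓
(C, U): C before U ✓
(C, W): C before W ✓
(F, C): F before C ✓
(F, U): F before U ✓
... plus 36 further pairs not listed.
Count: 60.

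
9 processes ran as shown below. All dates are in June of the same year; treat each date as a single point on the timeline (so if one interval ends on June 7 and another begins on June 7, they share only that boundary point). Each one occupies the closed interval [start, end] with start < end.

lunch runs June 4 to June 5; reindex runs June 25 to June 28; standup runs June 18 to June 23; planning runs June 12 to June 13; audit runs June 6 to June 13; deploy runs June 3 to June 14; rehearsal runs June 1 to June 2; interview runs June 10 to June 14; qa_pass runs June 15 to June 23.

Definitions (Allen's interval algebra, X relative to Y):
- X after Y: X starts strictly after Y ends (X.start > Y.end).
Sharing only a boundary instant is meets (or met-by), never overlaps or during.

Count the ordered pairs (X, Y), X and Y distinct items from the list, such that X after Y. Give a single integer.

Checking all 72 ordered pairs for relation 'after'; matching pairs in alphabetical order:
(audit, lunch): audit after lunch ✓
(audit, rehearsal): audit after rehearsal ✓
(deploy, rehearsal): deploy after rehearsal ✓
(interview, lunch): interview after lunch ✓
(interview, rehearsal): interview after rehearsal ✓
(lunch, rehearsal): lunch after rehearsal ✓
(planning, lunch): planning after lunch ✓
(planning, rehearsal): planning after rehearsal ✓
(qa_pass, audit): qa_pass after audit ✓
(qa_pass, deploy): qa_pass after deploy ✓
(qa_pass, interview): qa_pass after interview ✓
(qa_pass, lunch): qa_pass after lunch ✓
(qa_pass, planning): qa_pass after planning ✓
(qa_pass, rehearsal): qa_pass after rehearsal ✓
(reindex, audit): reindex after audit ✓
(reindex, deploy): reindex after deploy ✓
(reindex, interview): reindex after interview ✓
(reindex, lunch): reindex after lunch ✓
(reindex, planning): reindex after planning ✓
(reindex, qa_pass): reindex after qa_pass ✓
(reindex, rehearsal): reindex after rehearsal ✓
(reindex, standup): reindex after standup ✓
(standup, audit): standup after audit ✓
(standup, deploy): standup after deploy ✓
... plus 4 further pairs not listed.
Count: 28.

28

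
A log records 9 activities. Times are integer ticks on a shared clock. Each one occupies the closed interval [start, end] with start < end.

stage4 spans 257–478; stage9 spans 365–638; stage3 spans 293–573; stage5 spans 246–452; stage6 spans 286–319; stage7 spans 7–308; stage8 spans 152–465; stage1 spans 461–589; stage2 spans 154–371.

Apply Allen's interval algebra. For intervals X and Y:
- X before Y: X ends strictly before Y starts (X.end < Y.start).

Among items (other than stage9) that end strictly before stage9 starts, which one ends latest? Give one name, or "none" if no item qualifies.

stage6

Target stage9 = [365, 638].
stage1 [461, 589] → during → excluded.
stage2 [154, 371] → overlaps → excluded.
stage3 [293, 573] → overlaps → excluded.
stage4 [257, 478] → overlaps → excluded.
stage5 [246, 452] → overlaps → excluded.
stage6 [286, 319] → before → candidate.
stage7 [7, 308] → before → candidate.
stage8 [152, 465] → overlaps → excluded.
Among candidates, latest end is 319 → stage6.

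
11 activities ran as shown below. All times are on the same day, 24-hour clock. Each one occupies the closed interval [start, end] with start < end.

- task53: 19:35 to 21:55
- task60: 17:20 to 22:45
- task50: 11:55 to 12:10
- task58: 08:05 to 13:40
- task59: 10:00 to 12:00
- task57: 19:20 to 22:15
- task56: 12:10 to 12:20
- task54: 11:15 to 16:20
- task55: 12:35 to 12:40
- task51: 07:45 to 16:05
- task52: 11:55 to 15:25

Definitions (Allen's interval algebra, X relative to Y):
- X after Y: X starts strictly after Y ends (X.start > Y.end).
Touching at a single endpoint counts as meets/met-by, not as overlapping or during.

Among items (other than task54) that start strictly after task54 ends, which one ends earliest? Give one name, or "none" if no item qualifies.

Target task54 = [11:15, 16:20].
task50 [11:55, 12:10] → during → excluded.
task51 [07:45, 16:05] → overlaps → excluded.
task52 [11:55, 15:25] → during → excluded.
task53 [19:35, 21:55] → after → candidate.
task55 [12:35, 12:40] → during → excluded.
task56 [12:10, 12:20] → during → excluded.
task57 [19:20, 22:15] → after → candidate.
task58 [08:05, 13:40] → overlaps → excluded.
task59 [10:00, 12:00] → overlaps → excluded.
task60 [17:20, 22:45] → after → candidate.
Among candidates, earliest end is 21:55 → task53.

task53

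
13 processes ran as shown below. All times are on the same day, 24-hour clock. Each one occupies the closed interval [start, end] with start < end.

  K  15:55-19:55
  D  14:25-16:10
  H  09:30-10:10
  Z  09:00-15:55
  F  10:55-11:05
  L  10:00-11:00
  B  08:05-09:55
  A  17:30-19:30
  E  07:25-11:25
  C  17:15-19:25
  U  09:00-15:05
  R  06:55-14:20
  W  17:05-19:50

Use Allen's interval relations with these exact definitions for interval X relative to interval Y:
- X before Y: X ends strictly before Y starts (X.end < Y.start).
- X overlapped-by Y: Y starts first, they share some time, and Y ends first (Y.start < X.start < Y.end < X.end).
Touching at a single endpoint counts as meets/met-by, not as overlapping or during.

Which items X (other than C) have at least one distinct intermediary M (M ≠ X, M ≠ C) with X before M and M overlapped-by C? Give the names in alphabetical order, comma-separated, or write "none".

B, D, E, F, H, L, R, U, Z

Target C = [17:15, 19:25].
Intermediaries M with M overlapped-by C: A.
Via A — items with X before A: B, D, E, F, H, L, R, U, Z.
Union: B, D, E, F, H, L, R, U, Z.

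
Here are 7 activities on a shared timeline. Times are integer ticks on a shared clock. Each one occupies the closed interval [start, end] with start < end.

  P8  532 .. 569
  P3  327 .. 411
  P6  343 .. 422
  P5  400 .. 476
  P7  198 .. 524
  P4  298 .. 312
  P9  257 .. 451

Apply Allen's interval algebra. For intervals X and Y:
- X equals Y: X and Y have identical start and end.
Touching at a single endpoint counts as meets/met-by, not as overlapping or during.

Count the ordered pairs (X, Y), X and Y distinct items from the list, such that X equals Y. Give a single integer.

0

Checking all 42 ordered pairs for relation 'equals'; matching pairs in alphabetical order:
No pair satisfies it.
Count: 0.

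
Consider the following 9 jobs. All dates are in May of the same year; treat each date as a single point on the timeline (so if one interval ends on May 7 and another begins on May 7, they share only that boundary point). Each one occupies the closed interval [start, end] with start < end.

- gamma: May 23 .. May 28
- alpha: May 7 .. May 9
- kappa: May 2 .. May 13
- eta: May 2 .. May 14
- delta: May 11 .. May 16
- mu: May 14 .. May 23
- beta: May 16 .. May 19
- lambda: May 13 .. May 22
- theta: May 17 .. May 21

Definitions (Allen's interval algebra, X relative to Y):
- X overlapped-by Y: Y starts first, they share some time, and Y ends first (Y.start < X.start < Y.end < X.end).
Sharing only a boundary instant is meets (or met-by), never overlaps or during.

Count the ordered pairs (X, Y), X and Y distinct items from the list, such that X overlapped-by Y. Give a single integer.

Checking all 72 ordered pairs for relation 'overlapped-by'; matching pairs in alphabetical order:
(delta, eta): delta overlapped-by eta ✓
(delta, kappa): delta overlapped-by kappa ✓
(lambda, delta): lambda overlapped-by delta ✓
(lambda, eta): lambda overlapped-by eta ✓
(mu, delta): mu overlapped-by delta ✓
(mu, lambda): mu overlapped-by lambda ✓
(theta, beta): theta overlapped-by beta ✓
Count: 7.

7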